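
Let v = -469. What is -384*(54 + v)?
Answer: 159360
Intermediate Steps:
-384*(54 + v) = -384*(54 - 469) = -384*(-415) = 159360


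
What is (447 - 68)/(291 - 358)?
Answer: -379/67 ≈ -5.6567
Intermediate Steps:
(447 - 68)/(291 - 358) = 379/(-67) = 379*(-1/67) = -379/67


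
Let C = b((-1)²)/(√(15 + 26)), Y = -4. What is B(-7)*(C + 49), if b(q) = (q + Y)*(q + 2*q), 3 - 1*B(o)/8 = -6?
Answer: 3528 - 648*√41/41 ≈ 3426.8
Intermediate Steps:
B(o) = 72 (B(o) = 24 - 8*(-6) = 24 + 48 = 72)
b(q) = 3*q*(-4 + q) (b(q) = (q - 4)*(q + 2*q) = (-4 + q)*(3*q) = 3*q*(-4 + q))
C = -9*√41/41 (C = (3*(-1)²*(-4 + (-1)²))/(√(15 + 26)) = (3*1*(-4 + 1))/(√41) = (3*1*(-3))*(√41/41) = -9*√41/41 ≈ -1.4056)
B(-7)*(C + 49) = 72*(-9*√41/41 + 49) = 72*(49 - 9*√41/41) = 3528 - 648*√41/41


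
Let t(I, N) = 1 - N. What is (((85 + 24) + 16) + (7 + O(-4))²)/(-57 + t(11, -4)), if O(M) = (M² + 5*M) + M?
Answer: -63/26 ≈ -2.4231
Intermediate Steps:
O(M) = M² + 6*M
(((85 + 24) + 16) + (7 + O(-4))²)/(-57 + t(11, -4)) = (((85 + 24) + 16) + (7 - 4*(6 - 4))²)/(-57 + (1 - 1*(-4))) = ((109 + 16) + (7 - 4*2)²)/(-57 + (1 + 4)) = (125 + (7 - 8)²)/(-57 + 5) = (125 + (-1)²)/(-52) = (125 + 1)*(-1/52) = 126*(-1/52) = -63/26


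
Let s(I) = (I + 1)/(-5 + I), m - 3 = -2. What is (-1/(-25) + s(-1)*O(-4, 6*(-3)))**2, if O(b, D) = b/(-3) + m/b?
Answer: 1/625 ≈ 0.0016000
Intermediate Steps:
m = 1 (m = 3 - 2 = 1)
s(I) = (1 + I)/(-5 + I)
O(b, D) = 1/b - b/3 (O(b, D) = b/(-3) + 1/b = b*(-1/3) + 1/b = -b/3 + 1/b = 1/b - b/3)
(-1/(-25) + s(-1)*O(-4, 6*(-3)))**2 = (-1/(-25) + ((1 - 1)/(-5 - 1))*(1/(-4) - 1/3*(-4)))**2 = (-1*(-1/25) + (0/(-6))*(-1/4 + 4/3))**2 = (1/25 - 1/6*0*(13/12))**2 = (1/25 + 0*(13/12))**2 = (1/25 + 0)**2 = (1/25)**2 = 1/625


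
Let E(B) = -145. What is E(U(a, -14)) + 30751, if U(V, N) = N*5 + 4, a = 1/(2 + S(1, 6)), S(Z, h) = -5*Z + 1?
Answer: 30606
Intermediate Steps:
S(Z, h) = 1 - 5*Z
a = -1/2 (a = 1/(2 + (1 - 5*1)) = 1/(2 + (1 - 5)) = 1/(2 - 4) = 1/(-2) = -1/2 ≈ -0.50000)
U(V, N) = 4 + 5*N (U(V, N) = 5*N + 4 = 4 + 5*N)
E(U(a, -14)) + 30751 = -145 + 30751 = 30606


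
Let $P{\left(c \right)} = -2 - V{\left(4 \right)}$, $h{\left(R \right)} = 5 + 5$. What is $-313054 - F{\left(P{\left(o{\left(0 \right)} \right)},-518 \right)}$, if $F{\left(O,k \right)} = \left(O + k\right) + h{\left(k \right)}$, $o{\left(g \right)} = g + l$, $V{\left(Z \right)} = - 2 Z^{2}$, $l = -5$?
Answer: $-312576$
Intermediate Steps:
$h{\left(R \right)} = 10$
$o{\left(g \right)} = -5 + g$ ($o{\left(g \right)} = g - 5 = -5 + g$)
$P{\left(c \right)} = 30$ ($P{\left(c \right)} = -2 - - 2 \cdot 4^{2} = -2 - \left(-2\right) 16 = -2 - -32 = -2 + 32 = 30$)
$F{\left(O,k \right)} = 10 + O + k$ ($F{\left(O,k \right)} = \left(O + k\right) + 10 = 10 + O + k$)
$-313054 - F{\left(P{\left(o{\left(0 \right)} \right)},-518 \right)} = -313054 - \left(10 + 30 - 518\right) = -313054 - -478 = -313054 + 478 = -312576$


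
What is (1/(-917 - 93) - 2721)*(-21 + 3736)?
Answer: -2041920773/202 ≈ -1.0109e+7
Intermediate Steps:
(1/(-917 - 93) - 2721)*(-21 + 3736) = (1/(-1010) - 2721)*3715 = (-1/1010 - 2721)*3715 = -2748211/1010*3715 = -2041920773/202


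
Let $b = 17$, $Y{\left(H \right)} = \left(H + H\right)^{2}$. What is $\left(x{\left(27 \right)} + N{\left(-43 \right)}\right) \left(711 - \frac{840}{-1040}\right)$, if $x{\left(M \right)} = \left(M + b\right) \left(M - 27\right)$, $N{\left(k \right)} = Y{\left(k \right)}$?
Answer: $\frac{68438886}{13} \approx 5.2645 \cdot 10^{6}$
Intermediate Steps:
$Y{\left(H \right)} = 4 H^{2}$ ($Y{\left(H \right)} = \left(2 H\right)^{2} = 4 H^{2}$)
$N{\left(k \right)} = 4 k^{2}$
$x{\left(M \right)} = \left(-27 + M\right) \left(17 + M\right)$ ($x{\left(M \right)} = \left(M + 17\right) \left(M - 27\right) = \left(17 + M\right) \left(-27 + M\right) = \left(-27 + M\right) \left(17 + M\right)$)
$\left(x{\left(27 \right)} + N{\left(-43 \right)}\right) \left(711 - \frac{840}{-1040}\right) = \left(\left(-459 + 27^{2} - 270\right) + 4 \left(-43\right)^{2}\right) \left(711 - \frac{840}{-1040}\right) = \left(\left(-459 + 729 - 270\right) + 4 \cdot 1849\right) \left(711 - - \frac{21}{26}\right) = \left(0 + 7396\right) \left(711 + \frac{21}{26}\right) = 7396 \cdot \frac{18507}{26} = \frac{68438886}{13}$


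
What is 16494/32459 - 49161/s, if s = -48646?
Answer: 2398084023/1579000514 ≈ 1.5187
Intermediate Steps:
16494/32459 - 49161/s = 16494/32459 - 49161/(-48646) = 16494*(1/32459) - 49161*(-1/48646) = 16494/32459 + 49161/48646 = 2398084023/1579000514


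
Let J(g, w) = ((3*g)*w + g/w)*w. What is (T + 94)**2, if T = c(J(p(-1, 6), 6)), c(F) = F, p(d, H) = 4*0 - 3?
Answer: 54289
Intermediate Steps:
p(d, H) = -3 (p(d, H) = 0 - 3 = -3)
J(g, w) = w*(g/w + 3*g*w) (J(g, w) = (3*g*w + g/w)*w = (g/w + 3*g*w)*w = w*(g/w + 3*g*w))
T = -327 (T = -3*(1 + 3*6**2) = -3*(1 + 3*36) = -3*(1 + 108) = -3*109 = -327)
(T + 94)**2 = (-327 + 94)**2 = (-233)**2 = 54289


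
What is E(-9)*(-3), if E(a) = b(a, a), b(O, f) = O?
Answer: 27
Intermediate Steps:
E(a) = a
E(-9)*(-3) = -9*(-3) = 27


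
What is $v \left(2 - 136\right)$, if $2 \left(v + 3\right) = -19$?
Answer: $1675$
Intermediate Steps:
$v = - \frac{25}{2}$ ($v = -3 + \frac{1}{2} \left(-19\right) = -3 - \frac{19}{2} = - \frac{25}{2} \approx -12.5$)
$v \left(2 - 136\right) = - \frac{25 \left(2 - 136\right)}{2} = \left(- \frac{25}{2}\right) \left(-134\right) = 1675$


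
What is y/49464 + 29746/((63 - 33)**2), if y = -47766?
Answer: 6612809/206100 ≈ 32.085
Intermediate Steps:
y/49464 + 29746/((63 - 33)**2) = -47766/49464 + 29746/((63 - 33)**2) = -47766*1/49464 + 29746/(30**2) = -7961/8244 + 29746/900 = -7961/8244 + 29746*(1/900) = -7961/8244 + 14873/450 = 6612809/206100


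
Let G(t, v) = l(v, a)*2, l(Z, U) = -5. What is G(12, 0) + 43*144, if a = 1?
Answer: 6182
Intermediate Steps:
G(t, v) = -10 (G(t, v) = -5*2 = -10)
G(12, 0) + 43*144 = -10 + 43*144 = -10 + 6192 = 6182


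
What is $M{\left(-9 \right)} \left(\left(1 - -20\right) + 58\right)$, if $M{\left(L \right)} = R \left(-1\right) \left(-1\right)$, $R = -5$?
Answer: $-395$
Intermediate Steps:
$M{\left(L \right)} = -5$ ($M{\left(L \right)} = \left(-5\right) \left(-1\right) \left(-1\right) = 5 \left(-1\right) = -5$)
$M{\left(-9 \right)} \left(\left(1 - -20\right) + 58\right) = - 5 \left(\left(1 - -20\right) + 58\right) = - 5 \left(\left(1 + 20\right) + 58\right) = - 5 \left(21 + 58\right) = \left(-5\right) 79 = -395$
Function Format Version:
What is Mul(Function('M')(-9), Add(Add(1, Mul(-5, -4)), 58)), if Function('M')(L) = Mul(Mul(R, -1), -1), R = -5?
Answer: -395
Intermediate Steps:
Function('M')(L) = -5 (Function('M')(L) = Mul(Mul(-5, -1), -1) = Mul(5, -1) = -5)
Mul(Function('M')(-9), Add(Add(1, Mul(-5, -4)), 58)) = Mul(-5, Add(Add(1, Mul(-5, -4)), 58)) = Mul(-5, Add(Add(1, 20), 58)) = Mul(-5, Add(21, 58)) = Mul(-5, 79) = -395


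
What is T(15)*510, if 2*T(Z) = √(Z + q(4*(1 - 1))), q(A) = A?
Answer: 255*√15 ≈ 987.61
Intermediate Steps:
T(Z) = √Z/2 (T(Z) = √(Z + 4*(1 - 1))/2 = √(Z + 4*0)/2 = √(Z + 0)/2 = √Z/2)
T(15)*510 = (√15/2)*510 = 255*√15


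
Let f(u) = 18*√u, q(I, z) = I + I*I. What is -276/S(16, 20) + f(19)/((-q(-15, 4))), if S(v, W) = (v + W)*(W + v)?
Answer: -23/108 - 3*√19/35 ≈ -0.58658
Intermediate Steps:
S(v, W) = (W + v)² (S(v, W) = (W + v)*(W + v) = (W + v)²)
q(I, z) = I + I²
-276/S(16, 20) + f(19)/((-q(-15, 4))) = -276/(20 + 16)² + (18*√19)/((-(-15)*(1 - 15))) = -276/(36²) + (18*√19)/((-(-15)*(-14))) = -276/1296 + (18*√19)/((-1*210)) = -276*1/1296 + (18*√19)/(-210) = -23/108 + (18*√19)*(-1/210) = -23/108 - 3*√19/35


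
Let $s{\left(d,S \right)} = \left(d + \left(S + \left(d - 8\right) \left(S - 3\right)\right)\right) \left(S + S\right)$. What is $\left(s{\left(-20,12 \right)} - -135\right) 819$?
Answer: $-4999995$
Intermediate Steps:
$s{\left(d,S \right)} = 2 S \left(S + d + \left(-8 + d\right) \left(-3 + S\right)\right)$ ($s{\left(d,S \right)} = \left(d + \left(S + \left(-8 + d\right) \left(-3 + S\right)\right)\right) 2 S = \left(S + d + \left(-8 + d\right) \left(-3 + S\right)\right) 2 S = 2 S \left(S + d + \left(-8 + d\right) \left(-3 + S\right)\right)$)
$\left(s{\left(-20,12 \right)} - -135\right) 819 = \left(2 \cdot 12 \left(24 - 84 - -40 + 12 \left(-20\right)\right) - -135\right) 819 = \left(2 \cdot 12 \left(24 - 84 + 40 - 240\right) + 135\right) 819 = \left(2 \cdot 12 \left(-260\right) + 135\right) 819 = \left(-6240 + 135\right) 819 = \left(-6105\right) 819 = -4999995$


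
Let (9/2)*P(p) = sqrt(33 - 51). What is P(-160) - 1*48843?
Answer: -48843 + 2*I*sqrt(2)/3 ≈ -48843.0 + 0.94281*I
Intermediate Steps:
P(p) = 2*I*sqrt(2)/3 (P(p) = 2*sqrt(33 - 51)/9 = 2*sqrt(-18)/9 = 2*(3*I*sqrt(2))/9 = 2*I*sqrt(2)/3)
P(-160) - 1*48843 = 2*I*sqrt(2)/3 - 1*48843 = 2*I*sqrt(2)/3 - 48843 = -48843 + 2*I*sqrt(2)/3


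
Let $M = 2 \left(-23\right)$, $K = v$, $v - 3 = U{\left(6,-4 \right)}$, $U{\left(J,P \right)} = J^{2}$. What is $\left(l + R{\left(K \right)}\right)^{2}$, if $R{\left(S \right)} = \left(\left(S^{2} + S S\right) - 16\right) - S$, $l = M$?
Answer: $8649481$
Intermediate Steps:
$v = 39$ ($v = 3 + 6^{2} = 3 + 36 = 39$)
$K = 39$
$M = -46$
$l = -46$
$R{\left(S \right)} = -16 - S + 2 S^{2}$ ($R{\left(S \right)} = \left(\left(S^{2} + S^{2}\right) - 16\right) - S = \left(2 S^{2} - 16\right) - S = \left(-16 + 2 S^{2}\right) - S = -16 - S + 2 S^{2}$)
$\left(l + R{\left(K \right)}\right)^{2} = \left(-46 - \left(55 - 3042\right)\right)^{2} = \left(-46 - -2987\right)^{2} = \left(-46 + 2987\right)^{2} = 2941^{2} = 8649481$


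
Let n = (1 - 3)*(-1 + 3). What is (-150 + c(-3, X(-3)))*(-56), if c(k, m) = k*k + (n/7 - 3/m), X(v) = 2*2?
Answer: 7970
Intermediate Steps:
n = -4 (n = -2*2 = -4)
X(v) = 4
c(k, m) = -4/7 + k² - 3/m (c(k, m) = k*k + (-4/7 - 3/m) = k² + (-4*⅐ - 3/m) = k² + (-4/7 - 3/m) = -4/7 + k² - 3/m)
(-150 + c(-3, X(-3)))*(-56) = (-150 + (-4/7 + (-3)² - 3/4))*(-56) = (-150 + (-4/7 + 9 - 3*¼))*(-56) = (-150 + (-4/7 + 9 - ¾))*(-56) = (-150 + 215/28)*(-56) = -3985/28*(-56) = 7970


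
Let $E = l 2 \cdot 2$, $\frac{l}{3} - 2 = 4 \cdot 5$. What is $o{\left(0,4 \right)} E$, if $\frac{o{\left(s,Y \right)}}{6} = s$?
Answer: $0$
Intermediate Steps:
$o{\left(s,Y \right)} = 6 s$
$l = 66$ ($l = 6 + 3 \cdot 4 \cdot 5 = 6 + 3 \cdot 20 = 6 + 60 = 66$)
$E = 264$ ($E = 66 \cdot 2 \cdot 2 = 132 \cdot 2 = 264$)
$o{\left(0,4 \right)} E = 6 \cdot 0 \cdot 264 = 0 \cdot 264 = 0$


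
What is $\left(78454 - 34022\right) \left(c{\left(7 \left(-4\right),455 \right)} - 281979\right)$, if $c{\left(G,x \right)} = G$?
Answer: $-12530135024$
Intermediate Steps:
$\left(78454 - 34022\right) \left(c{\left(7 \left(-4\right),455 \right)} - 281979\right) = \left(78454 - 34022\right) \left(7 \left(-4\right) - 281979\right) = 44432 \left(-28 - 281979\right) = 44432 \left(-282007\right) = -12530135024$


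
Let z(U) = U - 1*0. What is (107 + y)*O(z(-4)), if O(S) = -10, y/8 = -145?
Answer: 10530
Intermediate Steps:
y = -1160 (y = 8*(-145) = -1160)
z(U) = U (z(U) = U + 0 = U)
(107 + y)*O(z(-4)) = (107 - 1160)*(-10) = -1053*(-10) = 10530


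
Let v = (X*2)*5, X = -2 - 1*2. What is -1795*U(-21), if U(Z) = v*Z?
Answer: -1507800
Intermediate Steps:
X = -4 (X = -2 - 2 = -4)
v = -40 (v = -4*2*5 = -8*5 = -40)
U(Z) = -40*Z
-1795*U(-21) = -(-71800)*(-21) = -1795*840 = -1507800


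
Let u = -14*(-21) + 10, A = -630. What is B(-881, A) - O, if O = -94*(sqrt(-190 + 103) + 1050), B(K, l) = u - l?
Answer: 99634 + 94*I*sqrt(87) ≈ 99634.0 + 876.77*I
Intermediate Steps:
u = 304 (u = 294 + 10 = 304)
B(K, l) = 304 - l
O = -98700 - 94*I*sqrt(87) (O = -94*(sqrt(-87) + 1050) = -94*(I*sqrt(87) + 1050) = -94*(1050 + I*sqrt(87)) = -98700 - 94*I*sqrt(87) ≈ -98700.0 - 876.77*I)
B(-881, A) - O = (304 - 1*(-630)) - (-98700 - 94*I*sqrt(87)) = (304 + 630) + (98700 + 94*I*sqrt(87)) = 934 + (98700 + 94*I*sqrt(87)) = 99634 + 94*I*sqrt(87)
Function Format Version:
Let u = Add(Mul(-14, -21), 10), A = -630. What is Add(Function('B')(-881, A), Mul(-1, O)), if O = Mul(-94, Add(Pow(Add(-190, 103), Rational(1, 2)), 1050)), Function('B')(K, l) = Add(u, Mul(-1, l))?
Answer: Add(99634, Mul(94, I, Pow(87, Rational(1, 2)))) ≈ Add(99634., Mul(876.77, I))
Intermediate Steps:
u = 304 (u = Add(294, 10) = 304)
Function('B')(K, l) = Add(304, Mul(-1, l))
O = Add(-98700, Mul(-94, I, Pow(87, Rational(1, 2)))) (O = Mul(-94, Add(Pow(-87, Rational(1, 2)), 1050)) = Mul(-94, Add(Mul(I, Pow(87, Rational(1, 2))), 1050)) = Mul(-94, Add(1050, Mul(I, Pow(87, Rational(1, 2))))) = Add(-98700, Mul(-94, I, Pow(87, Rational(1, 2)))) ≈ Add(-98700., Mul(-876.77, I)))
Add(Function('B')(-881, A), Mul(-1, O)) = Add(Add(304, Mul(-1, -630)), Mul(-1, Add(-98700, Mul(-94, I, Pow(87, Rational(1, 2)))))) = Add(Add(304, 630), Add(98700, Mul(94, I, Pow(87, Rational(1, 2))))) = Add(934, Add(98700, Mul(94, I, Pow(87, Rational(1, 2))))) = Add(99634, Mul(94, I, Pow(87, Rational(1, 2))))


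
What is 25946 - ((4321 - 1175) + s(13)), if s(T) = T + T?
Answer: 22774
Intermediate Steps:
s(T) = 2*T
25946 - ((4321 - 1175) + s(13)) = 25946 - ((4321 - 1175) + 2*13) = 25946 - (3146 + 26) = 25946 - 1*3172 = 25946 - 3172 = 22774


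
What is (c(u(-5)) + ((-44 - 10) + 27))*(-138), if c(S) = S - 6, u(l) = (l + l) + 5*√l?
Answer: 5934 - 690*I*√5 ≈ 5934.0 - 1542.9*I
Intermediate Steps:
u(l) = 2*l + 5*√l
c(S) = -6 + S
(c(u(-5)) + ((-44 - 10) + 27))*(-138) = ((-6 + (2*(-5) + 5*√(-5))) + ((-44 - 10) + 27))*(-138) = ((-6 + (-10 + 5*(I*√5))) + (-54 + 27))*(-138) = ((-6 + (-10 + 5*I*√5)) - 27)*(-138) = ((-16 + 5*I*√5) - 27)*(-138) = (-43 + 5*I*√5)*(-138) = 5934 - 690*I*√5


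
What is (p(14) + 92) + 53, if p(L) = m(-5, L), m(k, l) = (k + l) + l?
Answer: 168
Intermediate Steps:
m(k, l) = k + 2*l
p(L) = -5 + 2*L
(p(14) + 92) + 53 = ((-5 + 2*14) + 92) + 53 = ((-5 + 28) + 92) + 53 = (23 + 92) + 53 = 115 + 53 = 168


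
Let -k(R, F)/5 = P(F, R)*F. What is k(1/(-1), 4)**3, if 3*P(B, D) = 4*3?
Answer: -512000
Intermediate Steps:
P(B, D) = 4 (P(B, D) = (4*3)/3 = (1/3)*12 = 4)
k(R, F) = -20*F
k(1/(-1), 4)**3 = (-20*4)**3 = (-80)**3 = -512000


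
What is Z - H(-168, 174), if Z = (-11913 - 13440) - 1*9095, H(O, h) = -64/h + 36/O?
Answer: -41956955/1218 ≈ -34447.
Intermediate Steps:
Z = -34448 (Z = -25353 - 9095 = -34448)
Z - H(-168, 174) = -34448 - (-64/174 + 36/(-168)) = -34448 - (-64*1/174 + 36*(-1/168)) = -34448 - (-32/87 - 3/14) = -34448 - 1*(-709/1218) = -34448 + 709/1218 = -41956955/1218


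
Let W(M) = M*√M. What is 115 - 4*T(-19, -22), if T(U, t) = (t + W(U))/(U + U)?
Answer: 2141/19 - 2*I*√19 ≈ 112.68 - 8.7178*I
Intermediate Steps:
W(M) = M^(3/2)
T(U, t) = (t + U^(3/2))/(2*U) (T(U, t) = (t + U^(3/2))/(U + U) = (t + U^(3/2))/((2*U)) = (t + U^(3/2))*(1/(2*U)) = (t + U^(3/2))/(2*U))
115 - 4*T(-19, -22) = 115 - 2*(-22 + (-19)^(3/2))/(-19) = 115 - 2*(-1)*(-22 - 19*I*√19)/19 = 115 - 4*(11/19 + I*√19/2) = 115 + (-44/19 - 2*I*√19) = 2141/19 - 2*I*√19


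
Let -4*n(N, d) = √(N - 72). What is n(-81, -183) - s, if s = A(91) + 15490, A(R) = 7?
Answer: -15497 - 3*I*√17/4 ≈ -15497.0 - 3.0923*I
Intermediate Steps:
s = 15497 (s = 7 + 15490 = 15497)
n(N, d) = -√(-72 + N)/4 (n(N, d) = -√(N - 72)/4 = -√(-72 + N)/4)
n(-81, -183) - s = -√(-72 - 81)/4 - 1*15497 = -3*I*√17/4 - 15497 = -15497 - 3*I*√17/4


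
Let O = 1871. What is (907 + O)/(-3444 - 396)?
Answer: -463/640 ≈ -0.72344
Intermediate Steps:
(907 + O)/(-3444 - 396) = (907 + 1871)/(-3444 - 396) = 2778/(-3840) = 2778*(-1/3840) = -463/640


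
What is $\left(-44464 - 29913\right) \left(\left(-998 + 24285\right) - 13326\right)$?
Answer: $-740869297$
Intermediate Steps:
$\left(-44464 - 29913\right) \left(\left(-998 + 24285\right) - 13326\right) = - 74377 \left(23287 - 13326\right) = \left(-74377\right) 9961 = -740869297$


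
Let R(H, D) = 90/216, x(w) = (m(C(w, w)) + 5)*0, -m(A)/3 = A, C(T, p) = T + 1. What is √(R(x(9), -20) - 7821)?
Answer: I*√281541/6 ≈ 88.434*I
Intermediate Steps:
C(T, p) = 1 + T
m(A) = -3*A
x(w) = 0 (x(w) = (-3*(1 + w) + 5)*0 = ((-3 - 3*w) + 5)*0 = (2 - 3*w)*0 = 0)
R(H, D) = 5/12 (R(H, D) = 90*(1/216) = 5/12)
√(R(x(9), -20) - 7821) = √(5/12 - 7821) = √(-93847/12) = I*√281541/6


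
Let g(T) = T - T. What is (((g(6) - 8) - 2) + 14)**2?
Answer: 16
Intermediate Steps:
g(T) = 0
(((g(6) - 8) - 2) + 14)**2 = (((0 - 8) - 2) + 14)**2 = ((-8 - 2) + 14)**2 = (-10 + 14)**2 = 4**2 = 16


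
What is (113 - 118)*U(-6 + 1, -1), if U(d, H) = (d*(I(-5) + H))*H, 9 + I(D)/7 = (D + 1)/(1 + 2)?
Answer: 5500/3 ≈ 1833.3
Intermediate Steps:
I(D) = -182/3 + 7*D/3 (I(D) = -63 + 7*((D + 1)/(1 + 2)) = -63 + 7*((1 + D)/3) = -63 + 7*((1 + D)*(1/3)) = -63 + 7*(1/3 + D/3) = -63 + (7/3 + 7*D/3) = -182/3 + 7*D/3)
U(d, H) = H*d*(-217/3 + H) (U(d, H) = (d*((-182/3 + (7/3)*(-5)) + H))*H = (d*((-182/3 - 35/3) + H))*H = (d*(-217/3 + H))*H = H*d*(-217/3 + H))
(113 - 118)*U(-6 + 1, -1) = (113 - 118)*((1/3)*(-1)*(-6 + 1)*(-217 + 3*(-1))) = -5*(-1)*(-5)*(-217 - 3)/3 = -5*(-1)*(-5)*(-220)/3 = -5*(-1100/3) = 5500/3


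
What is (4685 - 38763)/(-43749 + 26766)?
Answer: 34078/16983 ≈ 2.0066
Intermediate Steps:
(4685 - 38763)/(-43749 + 26766) = -34078/(-16983) = -34078*(-1/16983) = 34078/16983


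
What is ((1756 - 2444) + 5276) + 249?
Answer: 4837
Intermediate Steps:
((1756 - 2444) + 5276) + 249 = (-688 + 5276) + 249 = 4588 + 249 = 4837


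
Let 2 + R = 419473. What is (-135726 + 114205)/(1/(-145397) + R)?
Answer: -3129088837/60989824986 ≈ -0.051305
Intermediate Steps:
R = 419471 (R = -2 + 419473 = 419471)
(-135726 + 114205)/(1/(-145397) + R) = (-135726 + 114205)/(1/(-145397) + 419471) = -21521/(-1/145397 + 419471) = -21521/60989824986/145397 = -21521*145397/60989824986 = -3129088837/60989824986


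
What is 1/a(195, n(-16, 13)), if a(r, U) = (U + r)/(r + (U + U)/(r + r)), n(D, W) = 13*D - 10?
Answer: -37807/4485 ≈ -8.4297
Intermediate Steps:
n(D, W) = -10 + 13*D
a(r, U) = (U + r)/(r + U/r) (a(r, U) = (U + r)/(r + (2*U)/((2*r))) = (U + r)/(r + (2*U)*(1/(2*r))) = (U + r)/(r + U/r))
1/a(195, n(-16, 13)) = 1/(195*((-10 + 13*(-16)) + 195)/((-10 + 13*(-16)) + 195²)) = 1/(195*((-10 - 208) + 195)/((-10 - 208) + 38025)) = 1/(195*(-218 + 195)/(-218 + 38025)) = 1/(195*(-23)/37807) = 1/(195*(1/37807)*(-23)) = 1/(-4485/37807) = -37807/4485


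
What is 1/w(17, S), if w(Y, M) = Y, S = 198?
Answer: 1/17 ≈ 0.058824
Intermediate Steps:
1/w(17, S) = 1/17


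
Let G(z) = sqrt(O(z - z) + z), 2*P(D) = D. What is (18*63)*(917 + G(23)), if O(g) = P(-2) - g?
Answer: 1039878 + 1134*sqrt(22) ≈ 1.0452e+6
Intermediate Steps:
P(D) = D/2
O(g) = -1 - g (O(g) = (1/2)*(-2) - g = -1 - g)
G(z) = sqrt(-1 + z) (G(z) = sqrt((-1 - (z - z)) + z) = sqrt((-1 - 1*0) + z) = sqrt((-1 + 0) + z) = sqrt(-1 + z))
(18*63)*(917 + G(23)) = (18*63)*(917 + sqrt(-1 + 23)) = 1134*(917 + sqrt(22)) = 1039878 + 1134*sqrt(22)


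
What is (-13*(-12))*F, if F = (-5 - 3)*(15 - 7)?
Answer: -9984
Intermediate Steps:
F = -64 (F = -8*8 = -64)
(-13*(-12))*F = -13*(-12)*(-64) = 156*(-64) = -9984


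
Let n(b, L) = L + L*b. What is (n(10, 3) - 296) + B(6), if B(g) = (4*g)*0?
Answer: -263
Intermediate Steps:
B(g) = 0
(n(10, 3) - 296) + B(6) = (3*(1 + 10) - 296) + 0 = (3*11 - 296) + 0 = (33 - 296) + 0 = -263 + 0 = -263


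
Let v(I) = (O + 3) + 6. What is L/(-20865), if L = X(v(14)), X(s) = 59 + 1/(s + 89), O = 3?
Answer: -1192/421473 ≈ -0.0028282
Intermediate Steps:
v(I) = 12 (v(I) = (3 + 3) + 6 = 6 + 6 = 12)
X(s) = 59 + 1/(89 + s)
L = 5960/101 (L = (5252 + 59*12)/(89 + 12) = (5252 + 708)/101 = (1/101)*5960 = 5960/101 ≈ 59.010)
L/(-20865) = (5960/101)/(-20865) = (5960/101)*(-1/20865) = -1192/421473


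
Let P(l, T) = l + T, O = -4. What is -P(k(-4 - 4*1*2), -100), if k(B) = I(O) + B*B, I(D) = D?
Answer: -40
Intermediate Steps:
k(B) = -4 + B**2 (k(B) = -4 + B*B = -4 + B**2)
P(l, T) = T + l
-P(k(-4 - 4*1*2), -100) = -(-100 + (-4 + (-4 - 4*1*2)**2)) = -(-100 + (-4 + (-4 - 4*2)**2)) = -(-100 + (-4 + (-4 - 8)**2)) = -(-100 + (-4 + (-12)**2)) = -(-100 + (-4 + 144)) = -(-100 + 140) = -1*40 = -40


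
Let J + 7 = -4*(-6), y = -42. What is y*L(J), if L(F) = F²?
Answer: -12138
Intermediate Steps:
J = 17 (J = -7 - 4*(-6) = -7 + 24 = 17)
y*L(J) = -42*17² = -42*289 = -12138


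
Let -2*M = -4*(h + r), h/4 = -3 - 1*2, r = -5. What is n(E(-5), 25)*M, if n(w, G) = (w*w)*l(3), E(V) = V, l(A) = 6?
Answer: -7500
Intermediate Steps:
h = -20 (h = 4*(-3 - 1*2) = 4*(-3 - 2) = 4*(-5) = -20)
n(w, G) = 6*w² (n(w, G) = (w*w)*6 = w²*6 = 6*w²)
M = -50 (M = -(-2)*(-20 - 5) = -(-2)*(-25) = -½*100 = -50)
n(E(-5), 25)*M = (6*(-5)²)*(-50) = (6*25)*(-50) = 150*(-50) = -7500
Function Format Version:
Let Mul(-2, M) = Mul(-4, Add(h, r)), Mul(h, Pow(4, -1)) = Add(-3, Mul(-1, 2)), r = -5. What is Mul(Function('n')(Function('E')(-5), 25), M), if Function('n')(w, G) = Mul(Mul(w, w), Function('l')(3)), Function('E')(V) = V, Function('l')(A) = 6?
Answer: -7500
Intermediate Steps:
h = -20 (h = Mul(4, Add(-3, Mul(-1, 2))) = Mul(4, Add(-3, -2)) = Mul(4, -5) = -20)
Function('n')(w, G) = Mul(6, Pow(w, 2)) (Function('n')(w, G) = Mul(Mul(w, w), 6) = Mul(Pow(w, 2), 6) = Mul(6, Pow(w, 2)))
M = -50 (M = Mul(Rational(-1, 2), Mul(-4, Add(-20, -5))) = Mul(Rational(-1, 2), Mul(-4, -25)) = Mul(Rational(-1, 2), 100) = -50)
Mul(Function('n')(Function('E')(-5), 25), M) = Mul(Mul(6, Pow(-5, 2)), -50) = Mul(Mul(6, 25), -50) = Mul(150, -50) = -7500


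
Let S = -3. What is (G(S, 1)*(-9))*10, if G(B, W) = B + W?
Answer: 180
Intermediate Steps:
(G(S, 1)*(-9))*10 = ((-3 + 1)*(-9))*10 = -2*(-9)*10 = 18*10 = 180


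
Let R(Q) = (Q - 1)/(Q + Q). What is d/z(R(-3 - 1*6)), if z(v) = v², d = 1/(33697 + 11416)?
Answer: 81/1127825 ≈ 7.1820e-5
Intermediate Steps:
d = 1/45113 ≈ 2.2167e-5
R(Q) = (-1 + Q)/(2*Q) (R(Q) = (-1 + Q)/((2*Q)) = (-1 + Q)*(1/(2*Q)) = (-1 + Q)/(2*Q))
d/z(R(-3 - 1*6)) = 1/(45113*(((-1 + (-3 - 1*6))/(2*(-3 - 1*6)))²)) = 1/(45113*(((-1 + (-3 - 6))/(2*(-3 - 6)))²)) = 1/(45113*(((½)*(-1 - 9)/(-9))²)) = 1/(45113*(((½)*(-⅑)*(-10))²)) = 1/(45113*((5/9)²)) = 1/(45113*(25/81)) = (1/45113)*(81/25) = 81/1127825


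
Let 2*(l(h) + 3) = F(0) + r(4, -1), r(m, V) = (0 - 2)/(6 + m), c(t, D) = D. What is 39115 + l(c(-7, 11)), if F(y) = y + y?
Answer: 391119/10 ≈ 39112.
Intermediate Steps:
r(m, V) = -2/(6 + m)
F(y) = 2*y
l(h) = -31/10 (l(h) = -3 + (2*0 - 2/(6 + 4))/2 = -3 + (0 - 2/10)/2 = -3 + (0 - 2*⅒)/2 = -3 + (0 - ⅕)/2 = -3 + (½)*(-⅕) = -3 - ⅒ = -31/10)
39115 + l(c(-7, 11)) = 39115 - 31/10 = 391119/10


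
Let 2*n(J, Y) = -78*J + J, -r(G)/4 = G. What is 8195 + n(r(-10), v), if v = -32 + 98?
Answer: 6655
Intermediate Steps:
v = 66
r(G) = -4*G
n(J, Y) = -77*J/2 (n(J, Y) = (-78*J + J)/2 = (-77*J)/2 = -77*J/2)
8195 + n(r(-10), v) = 8195 - (-154)*(-10) = 8195 - 77/2*40 = 8195 - 1540 = 6655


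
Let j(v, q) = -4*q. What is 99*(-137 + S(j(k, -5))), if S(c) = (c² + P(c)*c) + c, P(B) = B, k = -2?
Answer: 67617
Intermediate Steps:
S(c) = c + 2*c² (S(c) = (c² + c*c) + c = (c² + c²) + c = 2*c² + c = c + 2*c²)
99*(-137 + S(j(k, -5))) = 99*(-137 + (-4*(-5))*(1 + 2*(-4*(-5)))) = 99*(-137 + 20*(1 + 2*20)) = 99*(-137 + 20*(1 + 40)) = 99*(-137 + 20*41) = 99*(-137 + 820) = 99*683 = 67617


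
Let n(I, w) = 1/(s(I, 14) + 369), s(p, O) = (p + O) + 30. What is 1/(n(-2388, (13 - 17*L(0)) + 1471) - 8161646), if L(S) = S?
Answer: -1975/16119250851 ≈ -1.2252e-7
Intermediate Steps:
s(p, O) = 30 + O + p (s(p, O) = (O + p) + 30 = 30 + O + p)
n(I, w) = 1/(413 + I) (n(I, w) = 1/((30 + 14 + I) + 369) = 1/((44 + I) + 369) = 1/(413 + I))
1/(n(-2388, (13 - 17*L(0)) + 1471) - 8161646) = 1/(1/(413 - 2388) - 8161646) = 1/(1/(-1975) - 8161646) = 1/(-1/1975 - 8161646) = 1/(-16119250851/1975) = -1975/16119250851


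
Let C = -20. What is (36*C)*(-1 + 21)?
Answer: -14400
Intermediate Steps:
(36*C)*(-1 + 21) = (36*(-20))*(-1 + 21) = -720*20 = -14400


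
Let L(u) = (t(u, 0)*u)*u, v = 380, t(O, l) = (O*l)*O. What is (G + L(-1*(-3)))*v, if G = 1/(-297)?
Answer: -380/297 ≈ -1.2795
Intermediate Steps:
G = -1/297 ≈ -0.0033670
t(O, l) = l*O**2
L(u) = 0 (L(u) = ((0*u**2)*u)*u = (0*u)*u = 0*u = 0)
(G + L(-1*(-3)))*v = (-1/297 + 0)*380 = -1/297*380 = -380/297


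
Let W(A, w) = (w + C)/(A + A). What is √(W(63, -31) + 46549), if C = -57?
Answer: √20527801/21 ≈ 215.75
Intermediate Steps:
W(A, w) = (-57 + w)/(2*A) (W(A, w) = (w - 57)/(A + A) = (-57 + w)/((2*A)) = (-57 + w)*(1/(2*A)) = (-57 + w)/(2*A))
√(W(63, -31) + 46549) = √((½)*(-57 - 31)/63 + 46549) = √((½)*(1/63)*(-88) + 46549) = √(-44/63 + 46549) = √(2932543/63) = √20527801/21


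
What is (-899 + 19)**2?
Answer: 774400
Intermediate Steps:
(-899 + 19)**2 = (-880)**2 = 774400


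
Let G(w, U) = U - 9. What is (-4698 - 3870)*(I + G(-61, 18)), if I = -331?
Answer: 2758896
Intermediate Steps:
G(w, U) = -9 + U
(-4698 - 3870)*(I + G(-61, 18)) = (-4698 - 3870)*(-331 + (-9 + 18)) = -8568*(-331 + 9) = -8568*(-322) = 2758896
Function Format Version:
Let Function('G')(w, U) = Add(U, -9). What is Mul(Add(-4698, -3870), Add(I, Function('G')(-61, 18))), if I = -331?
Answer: 2758896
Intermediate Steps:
Function('G')(w, U) = Add(-9, U)
Mul(Add(-4698, -3870), Add(I, Function('G')(-61, 18))) = Mul(Add(-4698, -3870), Add(-331, Add(-9, 18))) = Mul(-8568, Add(-331, 9)) = Mul(-8568, -322) = 2758896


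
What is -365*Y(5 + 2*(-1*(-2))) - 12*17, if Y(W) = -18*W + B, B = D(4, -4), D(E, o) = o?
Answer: 60386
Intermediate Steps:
B = -4
Y(W) = -4 - 18*W (Y(W) = -18*W - 4 = -4 - 18*W)
-365*Y(5 + 2*(-1*(-2))) - 12*17 = -365*(-4 - 18*(5 + 2*(-1*(-2)))) - 12*17 = -365*(-4 - 18*(5 + 2*2)) - 204 = -365*(-4 - 18*(5 + 4)) - 204 = -365*(-4 - 18*9) - 204 = -365*(-4 - 162) - 204 = -365*(-166) - 204 = 60590 - 204 = 60386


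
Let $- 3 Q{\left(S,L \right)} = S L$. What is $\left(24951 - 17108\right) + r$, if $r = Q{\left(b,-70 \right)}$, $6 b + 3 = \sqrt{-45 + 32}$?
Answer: $\frac{23494}{3} + \frac{35 i \sqrt{13}}{9} \approx 7831.3 + 14.022 i$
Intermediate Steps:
$b = - \frac{1}{2} + \frac{i \sqrt{13}}{6}$ ($b = - \frac{1}{2} + \frac{\sqrt{-45 + 32}}{6} = - \frac{1}{2} + \frac{\sqrt{-13}}{6} = - \frac{1}{2} + \frac{i \sqrt{13}}{6} \approx -0.5 + 0.60093 i$)
$Q{\left(S,L \right)} = - \frac{L S}{3}$ ($Q{\left(S,L \right)} = - \frac{S L}{3} = - \frac{L S}{3}$)
$r = - \frac{35}{3} + \frac{35 i \sqrt{13}}{9}$ ($r = \left(- \frac{1}{3}\right) \left(-70\right) \left(- \frac{1}{2} + \frac{i \sqrt{13}}{6}\right) = - \frac{35}{3} + \frac{35 i \sqrt{13}}{9} \approx -11.667 + 14.022 i$)
$\left(24951 - 17108\right) + r = \left(24951 - 17108\right) - \left(\frac{35}{3} - \frac{35 i \sqrt{13}}{9}\right) = 7843 - \left(\frac{35}{3} - \frac{35 i \sqrt{13}}{9}\right) = \frac{23494}{3} + \frac{35 i \sqrt{13}}{9}$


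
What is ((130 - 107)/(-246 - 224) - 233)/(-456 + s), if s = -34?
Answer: 109533/230300 ≈ 0.47561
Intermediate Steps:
((130 - 107)/(-246 - 224) - 233)/(-456 + s) = ((130 - 107)/(-246 - 224) - 233)/(-456 - 34) = (23/(-470) - 233)/(-490) = (23*(-1/470) - 233)*(-1/490) = (-23/470 - 233)*(-1/490) = -109533/470*(-1/490) = 109533/230300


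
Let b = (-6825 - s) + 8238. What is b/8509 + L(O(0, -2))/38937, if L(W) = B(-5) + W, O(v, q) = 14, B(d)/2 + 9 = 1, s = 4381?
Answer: -115582034/331314933 ≈ -0.34886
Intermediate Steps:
B(d) = -16 (B(d) = -18 + 2*1 = -18 + 2 = -16)
b = -2968 (b = (-6825 - 1*4381) + 8238 = (-6825 - 4381) + 8238 = -11206 + 8238 = -2968)
L(W) = -16 + W
b/8509 + L(O(0, -2))/38937 = -2968/8509 + (-16 + 14)/38937 = -2968*1/8509 - 2*1/38937 = -2968/8509 - 2/38937 = -115582034/331314933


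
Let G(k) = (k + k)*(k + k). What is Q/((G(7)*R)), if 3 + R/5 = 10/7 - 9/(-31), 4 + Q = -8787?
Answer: 272521/38920 ≈ 7.0021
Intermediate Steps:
Q = -8791 (Q = -4 - 8787 = -8791)
G(k) = 4*k² (G(k) = (2*k)*(2*k) = 4*k²)
R = -1390/217 (R = -15 + 5*(10/7 - 9/(-31)) = -15 + 5*(10*(⅐) - 9*(-1/31)) = -15 + 5*(10/7 + 9/31) = -15 + 5*(373/217) = -15 + 1865/217 = -1390/217 ≈ -6.4055)
Q/((G(7)*R)) = -8791/((4*7²)*(-1390/217)) = -8791/((4*49)*(-1390/217)) = -8791/(196*(-1390/217)) = -8791/(-38920/31) = -8791*(-31/38920) = 272521/38920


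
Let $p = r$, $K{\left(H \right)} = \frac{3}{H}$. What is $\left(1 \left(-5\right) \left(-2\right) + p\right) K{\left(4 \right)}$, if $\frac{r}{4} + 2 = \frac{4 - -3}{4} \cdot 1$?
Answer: $\frac{27}{4} \approx 6.75$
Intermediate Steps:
$r = -1$ ($r = -8 + 4 \frac{4 - -3}{4} \cdot 1 = -8 + 4 \left(4 + 3\right) \frac{1}{4} \cdot 1 = -8 + 4 \cdot 7 \cdot \frac{1}{4} \cdot 1 = -8 + 4 \cdot \frac{7}{4} \cdot 1 = -8 + 4 \cdot \frac{7}{4} = -8 + 7 = -1$)
$p = -1$
$\left(1 \left(-5\right) \left(-2\right) + p\right) K{\left(4 \right)} = \left(1 \left(-5\right) \left(-2\right) - 1\right) \frac{3}{4} = \left(\left(-5\right) \left(-2\right) - 1\right) 3 \cdot \frac{1}{4} = \left(10 - 1\right) \frac{3}{4} = 9 \cdot \frac{3}{4} = \frac{27}{4}$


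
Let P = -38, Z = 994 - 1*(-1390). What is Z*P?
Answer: -90592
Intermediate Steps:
Z = 2384 (Z = 994 + 1390 = 2384)
Z*P = 2384*(-38) = -90592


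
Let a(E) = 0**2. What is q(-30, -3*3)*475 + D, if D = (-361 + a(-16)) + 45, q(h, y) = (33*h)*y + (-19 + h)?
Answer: 4208659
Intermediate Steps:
a(E) = 0
q(h, y) = -19 + h + 33*h*y (q(h, y) = 33*h*y + (-19 + h) = -19 + h + 33*h*y)
D = -316 (D = (-361 + 0) + 45 = -361 + 45 = -316)
q(-30, -3*3)*475 + D = (-19 - 30 + 33*(-30)*(-3*3))*475 - 316 = (-19 - 30 + 33*(-30)*(-9))*475 - 316 = (-19 - 30 + 8910)*475 - 316 = 8861*475 - 316 = 4208975 - 316 = 4208659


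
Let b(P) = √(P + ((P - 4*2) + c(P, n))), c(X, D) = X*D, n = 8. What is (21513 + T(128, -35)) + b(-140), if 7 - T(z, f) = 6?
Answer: 21514 + 8*I*√22 ≈ 21514.0 + 37.523*I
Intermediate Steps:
T(z, f) = 1 (T(z, f) = 7 - 1*6 = 7 - 6 = 1)
c(X, D) = D*X
b(P) = √(-8 + 10*P) (b(P) = √(P + ((P - 4*2) + 8*P)) = √(P + ((P - 8) + 8*P)) = √(P + ((-8 + P) + 8*P)) = √(P + (-8 + 9*P)) = √(-8 + 10*P))
(21513 + T(128, -35)) + b(-140) = (21513 + 1) + √(-8 + 10*(-140)) = 21514 + √(-8 - 1400) = 21514 + √(-1408) = 21514 + 8*I*√22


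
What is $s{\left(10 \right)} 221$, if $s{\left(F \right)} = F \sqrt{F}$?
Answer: $2210 \sqrt{10} \approx 6988.6$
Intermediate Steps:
$s{\left(F \right)} = F^{\frac{3}{2}}$
$s{\left(10 \right)} 221 = 10^{\frac{3}{2}} \cdot 221 = 10 \sqrt{10} \cdot 221 = 2210 \sqrt{10}$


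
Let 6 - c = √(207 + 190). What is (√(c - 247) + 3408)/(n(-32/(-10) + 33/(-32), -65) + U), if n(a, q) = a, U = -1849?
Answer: -545280/295493 - 160*I*√(241 + √397)/295493 ≈ -1.8453 - 0.0087464*I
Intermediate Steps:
c = 6 - √397 (c = 6 - √(207 + 190) = 6 - √397 ≈ -13.925)
(√(c - 247) + 3408)/(n(-32/(-10) + 33/(-32), -65) + U) = (√((6 - √397) - 247) + 3408)/((-32/(-10) + 33/(-32)) - 1849) = (√(-241 - √397) + 3408)/((-32*(-⅒) + 33*(-1/32)) - 1849) = (3408 + √(-241 - √397))/((16/5 - 33/32) - 1849) = (3408 + √(-241 - √397))/(347/160 - 1849) = (3408 + √(-241 - √397))/(-295493/160) = (3408 + √(-241 - √397))*(-160/295493) = -545280/295493 - 160*√(-241 - √397)/295493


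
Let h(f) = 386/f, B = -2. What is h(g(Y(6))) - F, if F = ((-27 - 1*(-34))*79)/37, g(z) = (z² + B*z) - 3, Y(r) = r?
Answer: 2669/777 ≈ 3.4350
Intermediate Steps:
g(z) = -3 + z² - 2*z (g(z) = (z² - 2*z) - 3 = -3 + z² - 2*z)
F = 553/37 (F = ((-27 + 34)*79)*(1/37) = (7*79)*(1/37) = 553*(1/37) = 553/37 ≈ 14.946)
h(g(Y(6))) - F = 386/(-3 + 6² - 2*6) - 1*553/37 = 386/(-3 + 36 - 12) - 553/37 = 386/21 - 553/37 = 2669/777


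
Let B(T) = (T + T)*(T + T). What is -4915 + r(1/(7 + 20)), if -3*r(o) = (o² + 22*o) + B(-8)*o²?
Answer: -10749956/2187 ≈ -4915.4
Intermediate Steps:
B(T) = 4*T² (B(T) = (2*T)*(2*T) = 4*T²)
r(o) = -257*o²/3 - 22*o/3 (r(o) = -((o² + 22*o) + (4*(-8)²)*o²)/3 = -((o² + 22*o) + (4*64)*o²)/3 = -((o² + 22*o) + 256*o²)/3 = -(22*o + 257*o²)/3 = -257*o²/3 - 22*o/3)
-4915 + r(1/(7 + 20)) = -4915 - (22 + 257/(7 + 20))/(3*(7 + 20)) = -4915 - ⅓*(22 + 257/27)/27 = -4915 - ⅓*1/27*(22 + 257*(1/27)) = -4915 - ⅓*1/27*(22 + 257/27) = -4915 - ⅓*1/27*851/27 = -4915 - 851/2187 = -10749956/2187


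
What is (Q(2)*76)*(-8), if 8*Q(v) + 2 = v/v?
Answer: 76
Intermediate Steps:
Q(v) = -⅛ (Q(v) = -¼ + (v/v)/8 = -¼ + (⅛)*1 = -¼ + ⅛ = -⅛)
(Q(2)*76)*(-8) = -⅛*76*(-8) = -19/2*(-8) = 76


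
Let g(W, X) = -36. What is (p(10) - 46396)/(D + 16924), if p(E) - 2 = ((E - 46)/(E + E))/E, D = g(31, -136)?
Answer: -2319709/844400 ≈ -2.7472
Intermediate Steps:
D = -36
p(E) = 2 + (-46 + E)/(2*E**2) (p(E) = 2 + ((E - 46)/(E + E))/E = 2 + ((-46 + E)/((2*E)))/E = 2 + ((-46 + E)*(1/(2*E)))/E = 2 + ((-46 + E)/(2*E))/E = 2 + (-46 + E)/(2*E**2))
(p(10) - 46396)/(D + 16924) = ((2 + (1/2)/10 - 23/10**2) - 46396)/(-36 + 16924) = ((2 + (1/2)*(1/10) - 23*1/100) - 46396)/16888 = ((2 + 1/20 - 23/100) - 46396)*(1/16888) = (91/50 - 46396)*(1/16888) = -2319709/50*1/16888 = -2319709/844400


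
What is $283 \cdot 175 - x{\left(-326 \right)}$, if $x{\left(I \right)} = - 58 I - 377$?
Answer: $30994$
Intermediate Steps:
$x{\left(I \right)} = -377 - 58 I$
$283 \cdot 175 - x{\left(-326 \right)} = 283 \cdot 175 - \left(-377 - -18908\right) = 49525 - \left(-377 + 18908\right) = 49525 - 18531 = 30994$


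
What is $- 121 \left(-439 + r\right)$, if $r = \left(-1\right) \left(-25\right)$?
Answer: $50094$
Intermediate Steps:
$r = 25$
$- 121 \left(-439 + r\right) = - 121 \left(-439 + 25\right) = \left(-121\right) \left(-414\right) = 50094$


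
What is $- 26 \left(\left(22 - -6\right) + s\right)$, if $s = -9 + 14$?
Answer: $-858$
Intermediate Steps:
$s = 5$
$- 26 \left(\left(22 - -6\right) + s\right) = - 26 \left(\left(22 - -6\right) + 5\right) = - 26 \left(\left(22 + 6\right) + 5\right) = - 26 \left(28 + 5\right) = \left(-26\right) 33 = -858$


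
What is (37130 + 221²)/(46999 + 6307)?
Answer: 85971/53306 ≈ 1.6128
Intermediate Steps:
(37130 + 221²)/(46999 + 6307) = (37130 + 48841)/53306 = 85971*(1/53306) = 85971/53306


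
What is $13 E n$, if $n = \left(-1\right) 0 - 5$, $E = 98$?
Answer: $-6370$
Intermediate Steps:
$n = -5$ ($n = 0 - 5 = -5$)
$13 E n = 13 \cdot 98 \left(-5\right) = 1274 \left(-5\right) = -6370$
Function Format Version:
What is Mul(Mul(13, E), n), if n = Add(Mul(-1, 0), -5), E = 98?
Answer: -6370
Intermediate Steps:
n = -5 (n = Add(0, -5) = -5)
Mul(Mul(13, E), n) = Mul(Mul(13, 98), -5) = Mul(1274, -5) = -6370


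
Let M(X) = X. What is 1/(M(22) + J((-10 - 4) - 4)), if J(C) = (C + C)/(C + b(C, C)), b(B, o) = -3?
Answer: 7/166 ≈ 0.042169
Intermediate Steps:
J(C) = 2*C/(-3 + C) (J(C) = (C + C)/(C - 3) = (2*C)/(-3 + C) = 2*C/(-3 + C))
1/(M(22) + J((-10 - 4) - 4)) = 1/(22 + 2*((-10 - 4) - 4)/(-3 + ((-10 - 4) - 4))) = 1/(22 + 2*(-14 - 4)/(-3 + (-14 - 4))) = 1/(22 + 2*(-18)/(-3 - 18)) = 1/(22 + 2*(-18)/(-21)) = 1/(22 + 2*(-18)*(-1/21)) = 1/(22 + 12/7) = 1/(166/7) = 7/166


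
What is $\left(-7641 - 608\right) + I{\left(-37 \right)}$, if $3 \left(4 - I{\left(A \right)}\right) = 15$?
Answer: $-8250$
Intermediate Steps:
$I{\left(A \right)} = -1$ ($I{\left(A \right)} = 4 - 5 = -1$)
$\left(-7641 - 608\right) + I{\left(-37 \right)} = \left(-7641 - 608\right) - 1 = -8249 - 1 = -8250$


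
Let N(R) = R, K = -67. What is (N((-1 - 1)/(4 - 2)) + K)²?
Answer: 4624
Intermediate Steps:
(N((-1 - 1)/(4 - 2)) + K)² = ((-1 - 1)/(4 - 2) - 67)² = (-2/2 - 67)² = (-2*½ - 67)² = (-1 - 67)² = (-68)² = 4624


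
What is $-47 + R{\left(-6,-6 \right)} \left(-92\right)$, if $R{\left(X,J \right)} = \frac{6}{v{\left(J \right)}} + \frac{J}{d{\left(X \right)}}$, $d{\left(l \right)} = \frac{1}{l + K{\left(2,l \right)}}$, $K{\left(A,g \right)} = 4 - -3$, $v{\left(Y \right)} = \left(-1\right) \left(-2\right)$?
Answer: $229$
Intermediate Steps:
$v{\left(Y \right)} = 2$
$K{\left(A,g \right)} = 7$ ($K{\left(A,g \right)} = 4 + 3 = 7$)
$d{\left(l \right)} = \frac{1}{7 + l}$ ($d{\left(l \right)} = \frac{1}{l + 7} = \frac{1}{7 + l}$)
$R{\left(X,J \right)} = 3 + J \left(7 + X\right)$ ($R{\left(X,J \right)} = \frac{6}{2} + \frac{J}{\frac{1}{7 + X}} = 6 \cdot \frac{1}{2} + J \left(7 + X\right) = 3 + J \left(7 + X\right)$)
$-47 + R{\left(-6,-6 \right)} \left(-92\right) = -47 + \left(3 - 6 \left(7 - 6\right)\right) \left(-92\right) = -47 + \left(3 - 6\right) \left(-92\right) = -47 - -276 = -47 + 276 = 229$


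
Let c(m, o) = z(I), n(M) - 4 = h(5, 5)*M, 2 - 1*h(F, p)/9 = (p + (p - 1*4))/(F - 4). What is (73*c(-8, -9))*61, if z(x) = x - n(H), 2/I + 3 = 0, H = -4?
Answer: -1986038/3 ≈ -6.6201e+5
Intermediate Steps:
h(F, p) = 18 - 9*(-4 + 2*p)/(-4 + F) (h(F, p) = 18 - 9*(p + (p - 1*4))/(F - 4) = 18 - 9*(p + (p - 4))/(-4 + F) = 18 - 9*(p + (-4 + p))/(-4 + F) = 18 - 9*(-4 + 2*p)/(-4 + F))
I = -⅔ (I = 2/(-3 + 0) = 2/(-3) = 2*(-⅓) = -⅔ ≈ -0.66667)
n(M) = 4 - 36*M (n(M) = 4 + (18*(-2 + 5 - 1*5)/(-4 + 5))*M = 4 + (18*(-2 + 5 - 5)/1)*M = 4 + (18*1*(-2))*M = 4 - 36*M)
z(x) = -148 + x (z(x) = x - (4 - 36*(-4)) = x - (4 + 144) = x - 1*148 = x - 148 = -148 + x)
c(m, o) = -446/3 (c(m, o) = -148 - ⅔ = -446/3)
(73*c(-8, -9))*61 = (73*(-446/3))*61 = -32558/3*61 = -1986038/3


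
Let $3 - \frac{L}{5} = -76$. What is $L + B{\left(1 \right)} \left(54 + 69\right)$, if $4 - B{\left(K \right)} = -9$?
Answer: $1994$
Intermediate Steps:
$L = 395$ ($L = 15 - -380 = 15 + 380 = 395$)
$B{\left(K \right)} = 13$ ($B{\left(K \right)} = 4 - -9 = 4 + 9 = 13$)
$L + B{\left(1 \right)} \left(54 + 69\right) = 395 + 13 \left(54 + 69\right) = 395 + 13 \cdot 123 = 395 + 1599 = 1994$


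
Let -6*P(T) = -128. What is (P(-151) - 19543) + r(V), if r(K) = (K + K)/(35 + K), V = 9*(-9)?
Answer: -1346752/69 ≈ -19518.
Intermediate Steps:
V = -81
P(T) = 64/3 (P(T) = -⅙*(-128) = 64/3)
r(K) = 2*K/(35 + K) (r(K) = (2*K)/(35 + K) = 2*K/(35 + K))
(P(-151) - 19543) + r(V) = (64/3 - 19543) + 2*(-81)/(35 - 81) = -58565/3 + 2*(-81)/(-46) = -58565/3 + 2*(-81)*(-1/46) = -58565/3 + 81/23 = -1346752/69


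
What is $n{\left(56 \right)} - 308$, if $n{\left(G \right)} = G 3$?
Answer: $-140$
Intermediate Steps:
$n{\left(G \right)} = 3 G$
$n{\left(56 \right)} - 308 = 3 \cdot 56 - 308 = 168 - 308 = -140$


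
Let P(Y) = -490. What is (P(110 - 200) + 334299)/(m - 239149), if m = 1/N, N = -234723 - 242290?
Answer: -159231232517/114077181938 ≈ -1.3958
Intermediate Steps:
N = -477013
m = -1/477013 (m = 1/(-477013) = -1/477013 ≈ -2.0964e-6)
(P(110 - 200) + 334299)/(m - 239149) = (-490 + 334299)/(-1/477013 - 239149) = 333809/(-114077181938/477013) = 333809*(-477013/114077181938) = -159231232517/114077181938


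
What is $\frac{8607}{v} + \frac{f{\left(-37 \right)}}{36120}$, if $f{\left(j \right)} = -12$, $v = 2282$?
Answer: $\frac{925171}{245315} \approx 3.7714$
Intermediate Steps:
$\frac{8607}{v} + \frac{f{\left(-37 \right)}}{36120} = \frac{8607}{2282} - \frac{12}{36120} = 8607 \cdot \frac{1}{2282} - \frac{1}{3010} = \frac{8607}{2282} - \frac{1}{3010} = \frac{925171}{245315}$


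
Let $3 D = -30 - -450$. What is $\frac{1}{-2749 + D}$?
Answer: $- \frac{1}{2609} \approx -0.00038329$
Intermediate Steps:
$D = 140$ ($D = \frac{-30 - -450}{3} = \frac{-30 + 450}{3} = \frac{1}{3} \cdot 420 = 140$)
$\frac{1}{-2749 + D} = \frac{1}{-2749 + 140} = \frac{1}{-2609} = - \frac{1}{2609}$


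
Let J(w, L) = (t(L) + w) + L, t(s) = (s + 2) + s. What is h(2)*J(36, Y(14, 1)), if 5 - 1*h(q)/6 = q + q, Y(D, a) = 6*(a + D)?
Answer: 1848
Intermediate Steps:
t(s) = 2 + 2*s (t(s) = (2 + s) + s = 2 + 2*s)
Y(D, a) = 6*D + 6*a (Y(D, a) = 6*(D + a) = 6*D + 6*a)
J(w, L) = 2 + w + 3*L (J(w, L) = ((2 + 2*L) + w) + L = (2 + w + 2*L) + L = 2 + w + 3*L)
h(q) = 30 - 12*q (h(q) = 30 - 6*(q + q) = 30 - 12*q)
h(2)*J(36, Y(14, 1)) = (30 - 12*2)*(2 + 36 + 3*(6*14 + 6*1)) = (30 - 24)*(2 + 36 + 3*(84 + 6)) = 6*(2 + 36 + 3*90) = 6*(2 + 36 + 270) = 6*308 = 1848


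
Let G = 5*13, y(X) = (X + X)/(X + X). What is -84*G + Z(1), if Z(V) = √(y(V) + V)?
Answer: -5460 + √2 ≈ -5458.6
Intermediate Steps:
y(X) = 1 (y(X) = (2*X)/((2*X)) = (2*X)*(1/(2*X)) = 1)
G = 65
Z(V) = √(1 + V)
-84*G + Z(1) = -84*65 + √(1 + 1) = -5460 + √2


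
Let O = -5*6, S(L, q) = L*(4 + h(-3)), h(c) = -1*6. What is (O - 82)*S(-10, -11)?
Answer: -2240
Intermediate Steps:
h(c) = -6
S(L, q) = -2*L (S(L, q) = L*(4 - 6) = L*(-2) = -2*L)
O = -30
(O - 82)*S(-10, -11) = (-30 - 82)*(-2*(-10)) = -112*20 = -2240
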